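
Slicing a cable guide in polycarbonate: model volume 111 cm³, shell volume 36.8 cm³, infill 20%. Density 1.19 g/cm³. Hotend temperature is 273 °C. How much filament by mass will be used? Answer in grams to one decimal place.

Interior volume = 111 − 36.8 = 74.2 cm³.
Infill volume = 0.20 × 74.2 = 14.84 cm³.
Total extruded = 36.8 + 14.84, so 51.64 cm³.
Mass: 51.64 × 1.19 → 61.4516 g.

61.5 g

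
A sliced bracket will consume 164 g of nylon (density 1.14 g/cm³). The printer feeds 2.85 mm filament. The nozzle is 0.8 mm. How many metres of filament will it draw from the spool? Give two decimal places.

22.55 m

Extruded volume: 164/1.14 = 143.8596 cm³ (143859.6 mm³).
Cross-section of 2.85 mm filament: π·(2.85/2)² = 6.3794 mm².
L = V/A = 143859.6/6.3794 = 22550.65 mm → 22.55 m.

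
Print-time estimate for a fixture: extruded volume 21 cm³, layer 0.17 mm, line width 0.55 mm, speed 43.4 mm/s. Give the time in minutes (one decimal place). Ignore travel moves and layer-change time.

86.3 minutes

Bead cross-section: 0.17 × 0.55 → 0.0935 mm².
Path length: 21000 mm³ / 0.0935 mm² → 224598.9 mm.
Time extruding = 224598.9 / 43.4 = 5175.1 s.
In the requested units: 5175.1 s = 86.3 minutes.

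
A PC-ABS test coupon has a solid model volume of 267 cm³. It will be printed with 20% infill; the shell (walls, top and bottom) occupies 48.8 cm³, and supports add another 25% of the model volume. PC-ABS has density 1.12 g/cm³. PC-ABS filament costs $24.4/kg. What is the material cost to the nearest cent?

$4.35

Volume inside the shell = 267 − 48.8, so 218.2 cm³.
Deposited infill = 0.20 × 218.2 = 43.64 cm³.
Support = 0.25 × 267 = 66.75 cm³.
Deposited volume: 48.8 + 43.64 + 66.75 → 159.19 cm³.
Mass = 159.19 × 1.12 = 178.2928 g.
Cost = 178.2928 g / 1000 × $24.4/kg = $4.35.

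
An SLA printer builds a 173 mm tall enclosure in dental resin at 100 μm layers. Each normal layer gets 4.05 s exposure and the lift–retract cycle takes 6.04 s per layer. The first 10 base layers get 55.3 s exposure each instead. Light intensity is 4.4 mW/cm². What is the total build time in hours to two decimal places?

4.99 hours

Layer count = ceil(173 / 0.1) = 1730.
Bottom layers = 10 × (55.3 + 6.04) = 613.4 s.
Regular layers = 1720 × (4.05 + 6.04), so 17354.8 s.
Total = 613.4 + 17354.8 = 17968.2 s = 4.99 hours.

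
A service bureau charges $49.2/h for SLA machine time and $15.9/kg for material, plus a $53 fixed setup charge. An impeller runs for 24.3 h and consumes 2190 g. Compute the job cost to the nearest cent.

Time charge: 49.2 × 24.3 → $1195.56.
Material cost = 15.9 × 2190/1000, so $34.821.
Adding setup: 1195.56 + 34.821 + 53 → 1283.381 ≈ $1283.38.

$1283.38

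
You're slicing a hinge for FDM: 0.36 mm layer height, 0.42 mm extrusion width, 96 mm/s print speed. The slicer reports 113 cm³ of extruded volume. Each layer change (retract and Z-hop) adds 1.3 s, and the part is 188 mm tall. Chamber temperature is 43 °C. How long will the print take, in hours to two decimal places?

Extrusion cross-section: 0.36 × 0.42 → 0.1512 mm².
Toolpath length = 113 cm³ / 0.1512 mm² = 113000 / 0.1512 = 747354.5 mm.
Extrusion time = 747354.5 / 96 = 7784.9 s.
Layer count = ceil(188 / 0.36) = 523.
Layer-change overhead = 523 × 1.3 = 679.9 s.
Altogether 7784.9 + 679.9 = 8464.8 s, i.e. 2.35 hours.

2.35 hours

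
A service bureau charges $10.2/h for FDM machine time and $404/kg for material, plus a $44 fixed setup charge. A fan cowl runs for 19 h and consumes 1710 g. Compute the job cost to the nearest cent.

$928.64

Machine-time cost: 10.2 × 19 → $193.80.
Feedstock cost: 404 × 1710/1000 → $690.84.
Total = 193.80 + 690.84 + 44 = $928.64.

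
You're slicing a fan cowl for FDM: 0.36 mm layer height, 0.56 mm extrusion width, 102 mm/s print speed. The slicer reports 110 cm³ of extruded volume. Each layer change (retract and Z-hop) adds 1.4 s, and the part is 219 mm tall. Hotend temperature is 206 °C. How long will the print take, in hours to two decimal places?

1.72 hours

Bead cross-section = 0.36 × 0.56, so 0.2016 mm².
Path length: 110000 mm³ / 0.2016 mm² → 545634.9 mm.
Time extruding = 545634.9 / 102 = 5349.4 s.
Number of layers: 219 / 0.36 → 609 (rounded up).
Z-hop total: 609 × 1.4 → 852.6 s.
Altogether 5349.4 + 852.6 = 6202 s, i.e. 1.72 hours.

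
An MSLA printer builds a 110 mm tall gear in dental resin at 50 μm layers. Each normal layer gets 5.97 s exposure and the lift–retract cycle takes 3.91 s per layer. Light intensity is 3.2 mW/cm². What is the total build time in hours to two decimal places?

6.04 hours

Layer count = ceil(110 / 0.05) = 2200.
Cycle time: 5.97 + 3.91 → 9.88 s.
Total = 2200 × 9.88 = 21736 s = 6.04 hours.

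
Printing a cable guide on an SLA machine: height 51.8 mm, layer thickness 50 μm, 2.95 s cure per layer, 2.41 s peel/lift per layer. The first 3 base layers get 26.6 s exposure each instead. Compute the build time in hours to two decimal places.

1.56 hours

Layers = ⌈51.8/0.05⌉ = 1036.
Base layers: 3 × (26.6 + 2.41) → 87.03 s.
Normal layers = 1033 × (2.95 + 2.41), so 5536.88 s.
Total = 87.03 + 5536.88 = 5623.91 s = 1.56 hours.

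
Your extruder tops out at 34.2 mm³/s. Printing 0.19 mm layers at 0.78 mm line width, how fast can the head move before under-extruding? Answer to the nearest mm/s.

A = 0.19 × 0.78, so 0.1482 mm².
Max speed = 34.2 / 0.1482 = 230.77 ≈ 231 mm/s.

231 mm/s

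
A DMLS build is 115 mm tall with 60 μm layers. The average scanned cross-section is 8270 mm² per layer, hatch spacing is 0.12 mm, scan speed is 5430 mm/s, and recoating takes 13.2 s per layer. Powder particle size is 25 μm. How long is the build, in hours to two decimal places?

Layer count = ceil(115 / 0.06) = 1917.
Scan path per layer: 8270 / 0.12 → 68916.7 mm.
Per-layer scan time: 68916.7 / 5430 → 12.6918 s.
Time per layer: 12.6918 + 13.2 → 25.8918 s.
Total: 1917 × 25.8918 s = 49634.5806 s → 13.79 hours.

13.79 hours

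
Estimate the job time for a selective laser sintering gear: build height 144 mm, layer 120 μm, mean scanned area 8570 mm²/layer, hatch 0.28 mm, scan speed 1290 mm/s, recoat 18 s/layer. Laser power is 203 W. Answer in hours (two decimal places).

Layers = ⌈144/0.12⌉ = 1200.
Hatch length per layer = 8570 / 0.28, so 30607.1 mm.
Laser time per layer = 30607.1 / 1290 = 23.7264 s.
Per-layer time = 23.7264 + 18 = 41.7264 s.
Build time = 1200 × 41.7264 = 50071.68 s = 13.91 hours.

13.91 hours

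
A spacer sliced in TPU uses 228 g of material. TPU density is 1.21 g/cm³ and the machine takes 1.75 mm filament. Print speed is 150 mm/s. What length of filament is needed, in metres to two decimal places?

Volume = 228 g / 1.21 g·cm⁻³ = 188.4298 cm³ = 188429.8 mm³.
A = π r² = π × 0.875² = 2.4053 mm².
L = V/A = 188429.8/2.4053 = 78339.42 mm → 78.34 m.

78.34 m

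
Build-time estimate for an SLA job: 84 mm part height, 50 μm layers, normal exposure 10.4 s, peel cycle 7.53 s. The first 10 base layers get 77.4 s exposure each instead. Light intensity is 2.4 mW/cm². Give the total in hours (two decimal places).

8.55 hours

Number of layers: 84 / 0.05 → 1680 (rounded up).
Base layers = 10 × (77.4 + 7.53), so 849.3 s.
Regular layers = 1670 × (10.4 + 7.53) = 29943.1 s.
Total = 849.3 + 29943.1 = 30792.4 s = 8.55 hours.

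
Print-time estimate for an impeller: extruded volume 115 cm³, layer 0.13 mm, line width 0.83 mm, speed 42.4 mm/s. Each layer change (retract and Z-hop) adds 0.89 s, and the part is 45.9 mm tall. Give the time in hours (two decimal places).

Line area = 0.13 × 0.83, so 0.1079 mm².
Path length: 115000 mm³ / 0.1079 mm² → 1065801.7 mm.
Print-move time = 1065801.7 / 42.4 = 25136.8 s.
Layers = ⌈45.9/0.13⌉ = 354.
Z-hop total = 354 × 0.89 = 315.06 s.
Altogether 25136.8 + 315.06 = 25451.86 s, i.e. 7.07 hours.

7.07 hours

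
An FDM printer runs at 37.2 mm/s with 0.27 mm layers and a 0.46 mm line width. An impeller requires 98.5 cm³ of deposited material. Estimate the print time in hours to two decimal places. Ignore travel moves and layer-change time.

Line area = 0.27 × 0.46, so 0.1242 mm².
Total extruded path = 98500/0.1242 = 793075.7 mm.
Extrusion time: 793075.7 / 37.2 → 21319.2 s.
21319.2 s = 5.92 hours.

5.92 hours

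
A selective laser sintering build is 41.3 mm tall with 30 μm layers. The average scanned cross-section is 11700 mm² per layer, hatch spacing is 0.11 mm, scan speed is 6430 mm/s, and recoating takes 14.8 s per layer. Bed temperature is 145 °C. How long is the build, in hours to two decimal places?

Number of layers: 41.3 / 0.03 → 1377 (rounded up).
Scan path per layer = 11700 / 0.11 = 106363.6 mm.
Scan time per layer = 106363.6 / 6430, so 16.5418 s.
Per-layer time: 16.5418 + 14.8 → 31.3418 s.
Total: 1377 × 31.3418 s = 43157.6586 s → 11.99 hours.

11.99 hours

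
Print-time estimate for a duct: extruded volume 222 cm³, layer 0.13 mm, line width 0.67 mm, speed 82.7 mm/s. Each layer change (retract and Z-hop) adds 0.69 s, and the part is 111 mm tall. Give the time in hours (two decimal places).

8.72 hours

Extrusion cross-section = 0.13 × 0.67 = 0.0871 mm².
Path length: 222000 mm³ / 0.0871 mm² → 2548794.5 mm.
Time extruding = 2548794.5 / 82.7 = 30819.8 s.
Number of layers: 111 / 0.13 → 854 (rounded up).
Z-hop total = 854 × 0.69 = 589.26 s.
Altogether 30819.8 + 589.26 = 31409.06 s, i.e. 8.72 hours.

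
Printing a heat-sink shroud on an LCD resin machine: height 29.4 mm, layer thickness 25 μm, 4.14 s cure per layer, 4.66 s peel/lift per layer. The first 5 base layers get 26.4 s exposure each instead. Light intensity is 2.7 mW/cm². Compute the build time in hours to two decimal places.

2.91 hours

Layer count = ceil(29.4 / 0.025) = 1176.
Base layers = 5 × (26.4 + 4.66), so 155.3 s.
Remaining layers = 1171 × (4.14 + 4.66) = 10304.8 s.
Sum: 155.3 + 10304.8 = 10460.1 s → 2.91 hours.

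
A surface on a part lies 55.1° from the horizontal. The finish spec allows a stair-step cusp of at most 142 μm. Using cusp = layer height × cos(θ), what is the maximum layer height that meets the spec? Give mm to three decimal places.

0.248 mm

cos(55.1°) = 0.5721; t_max = 0.142/0.5721 = 0.248 mm.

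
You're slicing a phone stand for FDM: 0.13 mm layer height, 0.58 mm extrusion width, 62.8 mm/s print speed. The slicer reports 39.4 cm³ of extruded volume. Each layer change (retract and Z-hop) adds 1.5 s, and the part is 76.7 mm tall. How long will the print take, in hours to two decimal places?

2.56 hours

Line area = 0.13 × 0.58, so 0.0754 mm².
Toolpath length = 39.4 cm³ / 0.0754 mm² = 39400 / 0.0754 = 522546.4 mm.
Extrusion time = 522546.4 / 62.8 = 8320.8 s.
Layer count = ceil(76.7 / 0.13) = 590.
Non-print overhead = 590 × 1.5, so 885 s.
Altogether 8320.8 + 885 = 9205.8 s, i.e. 2.56 hours.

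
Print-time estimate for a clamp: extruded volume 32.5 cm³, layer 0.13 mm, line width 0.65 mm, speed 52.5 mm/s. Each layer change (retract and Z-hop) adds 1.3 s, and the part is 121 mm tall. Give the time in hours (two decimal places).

Extrusion cross-section = 0.13 × 0.65 = 0.0845 mm².
Toolpath length = 32.5 cm³ / 0.0845 mm² = 32500 / 0.0845 = 384615.4 mm.
Extrusion time = 384615.4 / 52.5, so 7326 s.
Layer count = ceil(121 / 0.13) = 931.
Z-hop total: 931 × 1.3 → 1210.3 s.
Altogether 7326 + 1210.3 = 8536.3 s, i.e. 2.37 hours.

2.37 hours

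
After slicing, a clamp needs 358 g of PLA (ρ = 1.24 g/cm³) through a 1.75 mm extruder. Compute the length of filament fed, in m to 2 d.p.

Extruded volume: 358/1.24 = 288.7097 cm³ (288709.7 mm³).
Cross-section of 1.75 mm filament: π·(1.75/2)² = 2.4053 mm².
L = V/A = 288709.7/2.4053 = 120030.64 mm → 120.03 m.

120.03 m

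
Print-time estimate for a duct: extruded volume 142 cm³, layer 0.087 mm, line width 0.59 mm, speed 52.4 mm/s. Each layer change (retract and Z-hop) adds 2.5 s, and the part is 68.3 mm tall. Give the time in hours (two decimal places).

Extrusion cross-section: 0.087 × 0.59 → 0.05133 mm².
Path length: 142000 mm³ / 0.05133 mm² → 2766413.4 mm.
Print-move time: 2766413.4 / 52.4 → 52794.1 s.
Layers = ⌈68.3/0.087⌉ = 786.
Z-hop total = 786 × 2.5, so 1965 s.
Total = 52794.1 + 1965 = 54759.1 s = 15.21 hours.

15.21 hours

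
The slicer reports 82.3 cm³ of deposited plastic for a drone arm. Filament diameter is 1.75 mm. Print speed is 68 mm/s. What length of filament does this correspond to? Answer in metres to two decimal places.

34.22 m

A = π r² = π × 0.875² = 2.4053 mm².
Length = 82.3 cm³ / 2.4053 mm² = 82300 / 2.4053 = 34216.11 mm = 34.22 m.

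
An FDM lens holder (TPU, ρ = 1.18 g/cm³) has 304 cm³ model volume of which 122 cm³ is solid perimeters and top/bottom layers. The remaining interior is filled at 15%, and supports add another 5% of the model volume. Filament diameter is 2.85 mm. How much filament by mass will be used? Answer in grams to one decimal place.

Interior volume = 304 − 122 = 182 cm³.
Deposited infill = 0.15 × 182 = 27.3 cm³.
Support = 0.05 × 304 = 15.2 cm³.
Deposited volume = 122 + 27.3 + 15.2, so 164.5 cm³.
Mass = 164.5 × 1.18, so 194.11 g.

194.1 g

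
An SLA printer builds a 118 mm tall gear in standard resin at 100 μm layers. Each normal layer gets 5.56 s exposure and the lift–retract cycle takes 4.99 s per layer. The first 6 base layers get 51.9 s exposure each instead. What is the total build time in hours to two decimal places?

3.54 hours

Layer count = ceil(118 / 0.1) = 1180.
Bottom layers = 6 × (51.9 + 4.99), so 341.34 s.
Regular layers = 1174 × (5.56 + 4.99), so 12385.7 s.
Total = 341.34 + 12385.7 = 12727.04 s = 3.54 hours.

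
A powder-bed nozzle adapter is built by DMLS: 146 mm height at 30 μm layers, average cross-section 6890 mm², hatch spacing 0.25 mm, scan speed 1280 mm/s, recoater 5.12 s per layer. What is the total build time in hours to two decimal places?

36.03 hours

Number of layers: 146 / 0.03 → 4867 (rounded up).
Hatch length per layer = 6890 / 0.25 = 27560 mm.
Per-layer scan time = 27560 / 1280, so 21.5313 s.
Per-layer time = 21.5313 + 5.12, so 26.6513 s.
Total: 4867 × 26.6513 s = 129711.8771 s → 36.03 hours.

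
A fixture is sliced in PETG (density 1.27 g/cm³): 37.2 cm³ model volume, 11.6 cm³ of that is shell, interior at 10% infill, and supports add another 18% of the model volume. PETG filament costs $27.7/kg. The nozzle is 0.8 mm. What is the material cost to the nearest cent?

Infill region = 37.2 − 11.6, so 25.6 cm³.
Deposited infill: 0.10 × 25.6 → 2.56 cm³.
Support: 0.18 × 37.2 → 6.696 cm³.
Total printed volume = 11.6 + 2.56 + 6.696, so 20.856 cm³.
Mass = 20.856 × 1.27, so 26.48712 g.
Cost = 26.48712 g / 1000 × $27.7/kg = $0.73.

$0.73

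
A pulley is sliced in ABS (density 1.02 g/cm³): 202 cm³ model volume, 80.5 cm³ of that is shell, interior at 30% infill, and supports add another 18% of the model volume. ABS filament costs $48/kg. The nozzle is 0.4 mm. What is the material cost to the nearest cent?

$7.51

Volume inside the shell: 202 − 80.5 → 121.5 cm³.
Infill deposited = 0.30 × 121.5, so 36.45 cm³.
Support = 0.18 × 202 = 36.36 cm³.
Total printed volume = 80.5 + 36.45 + 36.36, so 153.31 cm³.
Mass = 153.31 × 1.02, so 156.3762 g.
Cost = 156.3762 g / 1000 × $48/kg = $7.51.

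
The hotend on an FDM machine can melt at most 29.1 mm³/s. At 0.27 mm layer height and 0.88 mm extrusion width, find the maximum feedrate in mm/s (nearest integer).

122 mm/s

Extrusion cross-section = 0.27 × 0.88 = 0.2376 mm².
Max speed = 29.1 / 0.2376 = 122.47 ≈ 122 mm/s.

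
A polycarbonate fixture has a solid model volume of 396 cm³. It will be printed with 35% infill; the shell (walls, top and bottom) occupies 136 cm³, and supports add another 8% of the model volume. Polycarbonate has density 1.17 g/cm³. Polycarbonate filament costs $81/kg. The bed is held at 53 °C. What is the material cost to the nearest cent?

Infill region: 396 − 136 → 260 cm³.
Infill volume: 0.35 × 260 → 91 cm³.
Support: 0.08 × 396 → 31.68 cm³.
Total extruded = 136 + 91 + 31.68, so 258.68 cm³.
Mass = 258.68 × 1.17, so 302.6556 g.
At $81/kg: 302.6556/1000 × 81 = $24.52.

$24.52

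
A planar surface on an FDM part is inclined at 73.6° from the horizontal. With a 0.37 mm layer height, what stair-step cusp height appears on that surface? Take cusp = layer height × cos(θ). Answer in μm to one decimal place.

104.5 μm

h_c = t·cos θ = 0.37 × 0.2823 = 0.104451 mm (104.5 μm).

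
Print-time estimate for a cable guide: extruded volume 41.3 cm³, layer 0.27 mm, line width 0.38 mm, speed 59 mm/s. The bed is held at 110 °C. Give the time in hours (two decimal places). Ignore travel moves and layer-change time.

1.90 hours

Line area = 0.27 × 0.38 = 0.1026 mm².
Path length: 41300 mm³ / 0.1026 mm² → 402534.1 mm.
Time extruding = 402534.1 / 59 = 6822.6 s.
In the requested units: 6822.6 s = 1.90 hours.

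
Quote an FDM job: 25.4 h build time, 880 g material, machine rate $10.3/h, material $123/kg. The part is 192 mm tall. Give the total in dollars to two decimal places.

Machine-time cost = 10.3 × 25.4, so $261.62.
Material cost = 123 × 880/1000, so $108.24.
Job cost: 261.62 + 108.24 = $369.86.

$369.86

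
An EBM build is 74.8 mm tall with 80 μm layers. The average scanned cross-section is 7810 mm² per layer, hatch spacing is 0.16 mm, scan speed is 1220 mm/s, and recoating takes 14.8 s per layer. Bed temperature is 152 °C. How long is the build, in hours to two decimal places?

14.24 hours

Layer count = ceil(74.8 / 0.08) = 935.
Scan path per layer = 7810 / 0.16 = 48812.5 mm.
Scan time per layer = 48812.5 / 1220, so 40.0102 s.
Per-layer time: 40.0102 + 14.8 → 54.8102 s.
Total: 935 × 54.8102 s = 51247.537 s → 14.24 hours.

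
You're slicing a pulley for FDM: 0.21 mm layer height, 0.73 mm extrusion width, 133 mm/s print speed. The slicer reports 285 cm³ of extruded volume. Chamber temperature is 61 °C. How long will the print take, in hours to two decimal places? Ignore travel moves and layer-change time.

3.88 hours

Line area = 0.21 × 0.73, so 0.1533 mm².
Toolpath length = 285 cm³ / 0.1533 mm² = 285000 / 0.1533 = 1859099.8 mm.
Print-move time = 1859099.8 / 133, so 13978.2 s.
Converting: 13978.2 s = 3.88 hours.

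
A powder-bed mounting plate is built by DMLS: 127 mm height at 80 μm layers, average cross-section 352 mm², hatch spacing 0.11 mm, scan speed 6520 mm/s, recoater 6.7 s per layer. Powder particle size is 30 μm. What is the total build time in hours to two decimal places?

Layers = ⌈127/0.08⌉ = 1588.
Hatch length per layer: 352 / 0.11 → 3200 mm.
Scan time per layer: 3200 / 6520 → 0.4908 s.
Per-layer time = 0.4908 + 6.7, so 7.1908 s.
Total: 1588 × 7.1908 s = 11418.9904 s → 3.17 hours.

3.17 hours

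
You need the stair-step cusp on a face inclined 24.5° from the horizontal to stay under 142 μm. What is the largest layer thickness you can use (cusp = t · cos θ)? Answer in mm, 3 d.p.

0.156 mm

t = h_c / cos θ = 0.142 / 0.9100 = 0.156 mm.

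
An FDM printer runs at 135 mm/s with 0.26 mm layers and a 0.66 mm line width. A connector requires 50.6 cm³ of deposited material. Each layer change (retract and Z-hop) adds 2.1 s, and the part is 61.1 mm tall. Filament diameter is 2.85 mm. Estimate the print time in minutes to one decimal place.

Extrusion cross-section = 0.26 × 0.66 = 0.1716 mm².
Total extruded path = 50600/0.1716 = 294871.8 mm.
Extrusion time = 294871.8 / 135, so 2184.2 s.
Number of layers: 61.1 / 0.26 → 235 (rounded up).
Non-print overhead = 235 × 2.1, so 493.5 s.
Altogether 2184.2 + 493.5 = 2677.7 s, i.e. 44.6 minutes.

44.6 minutes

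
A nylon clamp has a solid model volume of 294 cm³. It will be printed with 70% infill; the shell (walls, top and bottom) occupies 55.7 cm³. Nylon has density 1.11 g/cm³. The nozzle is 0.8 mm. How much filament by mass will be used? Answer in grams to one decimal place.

Interior volume = 294 − 55.7, so 238.3 cm³.
Infill deposited = 0.70 × 238.3, so 166.81 cm³.
Total printed volume = 55.7 + 166.81 = 222.51 cm³.
Mass = 222.51 × 1.11, so 246.9861 g.

247.0 g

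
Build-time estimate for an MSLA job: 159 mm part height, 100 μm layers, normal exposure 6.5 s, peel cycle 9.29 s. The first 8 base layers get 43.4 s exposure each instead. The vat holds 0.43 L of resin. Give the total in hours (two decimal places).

7.06 hours

Number of layers: 159 / 0.1 → 1590 (rounded up).
Burn-in layers = 8 × (43.4 + 9.29), so 421.52 s.
Normal layers: 1582 × (6.5 + 9.29) → 24979.78 s.
Total = 421.52 + 24979.78 = 25401.3 s = 7.06 hours.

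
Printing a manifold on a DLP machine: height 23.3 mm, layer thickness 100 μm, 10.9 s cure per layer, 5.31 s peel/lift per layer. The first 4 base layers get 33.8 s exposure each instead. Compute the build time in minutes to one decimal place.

Number of layers: 23.3 / 0.1 → 233 (rounded up).
Bottom layers = 4 × (33.8 + 5.31) = 156.44 s.
Regular layers = 229 × (10.9 + 5.31), so 3712.09 s.
Total = 156.44 + 3712.09 = 3868.53 s = 64.5 minutes.

64.5 minutes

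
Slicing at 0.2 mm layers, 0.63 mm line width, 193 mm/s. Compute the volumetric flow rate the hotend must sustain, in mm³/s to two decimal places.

Extrusion cross-section = 0.2 × 0.63, so 0.126 mm².
Q = v·A = 193 × 0.126 = 24.32 mm³/s.

24.32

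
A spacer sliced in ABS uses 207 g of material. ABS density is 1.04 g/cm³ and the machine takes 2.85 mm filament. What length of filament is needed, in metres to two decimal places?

31.20 m

Volume = 207 g / 1.04 g·cm⁻³ = 199.0385 cm³ = 199038.5 mm³.
A = π r² = π × 1.425² = 6.3794 mm².
Length = 199038.5 / 6.3794 = 31200.19 mm = 31.20 m.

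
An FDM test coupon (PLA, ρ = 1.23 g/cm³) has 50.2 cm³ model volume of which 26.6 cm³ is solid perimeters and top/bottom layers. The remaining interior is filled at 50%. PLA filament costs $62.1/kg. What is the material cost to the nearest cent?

Infill region: 50.2 − 26.6 → 23.6 cm³.
Deposited infill = 0.50 × 23.6 = 11.8 cm³.
Deposited volume: 26.6 + 11.8 → 38.4 cm³.
Mass: 38.4 × 1.23 → 47.232 g.
Cost = 47.232 g / 1000 × $62.1/kg = $2.93.

$2.93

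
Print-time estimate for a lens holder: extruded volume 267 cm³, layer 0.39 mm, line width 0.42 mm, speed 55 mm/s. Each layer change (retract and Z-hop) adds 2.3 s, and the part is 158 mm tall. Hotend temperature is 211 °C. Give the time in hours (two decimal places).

8.49 hours

Bead cross-section = 0.39 × 0.42, so 0.1638 mm².
Path length: 267000 mm³ / 0.1638 mm² → 1630036.6 mm.
Extrusion time: 1630036.6 / 55 → 29637 s.
Layer count = ceil(158 / 0.39) = 406.
Non-print overhead: 406 × 2.3 → 933.8 s.
Total = 29637 + 933.8 = 30570.8 s = 8.49 hours.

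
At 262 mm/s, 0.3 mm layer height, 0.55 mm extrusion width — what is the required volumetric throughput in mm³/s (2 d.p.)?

A: 0.3 × 0.55 → 0.165 mm².
Volumetric flow = 262 × 0.165 = 43.23 mm³/s.

43.23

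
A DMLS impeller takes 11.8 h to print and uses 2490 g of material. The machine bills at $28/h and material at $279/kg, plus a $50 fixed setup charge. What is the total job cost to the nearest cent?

$1075.11

Machine-time cost = 28 × 11.8 = $330.40.
Feedstock cost = 279 × 2490/1000, so $694.71.
Total = 330.40 + 694.71 + 50 = $1075.11.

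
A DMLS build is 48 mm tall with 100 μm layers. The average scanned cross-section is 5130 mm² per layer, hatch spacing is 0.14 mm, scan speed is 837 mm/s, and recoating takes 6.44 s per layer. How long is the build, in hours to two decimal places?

Layer count = ceil(48 / 0.1) = 480.
Hatch length per layer = 5130 / 0.14 = 36642.9 mm.
Per-layer scan time = 36642.9 / 837 = 43.7789 s.
Per-layer time = 43.7789 + 6.44, so 50.2189 s.
Build time = 480 × 50.2189 = 24105.072 s = 6.70 hours.

6.70 hours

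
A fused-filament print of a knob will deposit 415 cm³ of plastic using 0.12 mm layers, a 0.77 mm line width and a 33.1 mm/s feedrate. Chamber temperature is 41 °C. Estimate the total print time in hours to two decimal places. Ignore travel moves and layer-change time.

37.69 hours

Extrusion cross-section: 0.12 × 0.77 → 0.0924 mm².
Path length: 415000 mm³ / 0.0924 mm² → 4491342 mm.
Extrusion time = 4491342 / 33.1, so 135690.1 s.
That's 135690.1 s → 37.69 hours.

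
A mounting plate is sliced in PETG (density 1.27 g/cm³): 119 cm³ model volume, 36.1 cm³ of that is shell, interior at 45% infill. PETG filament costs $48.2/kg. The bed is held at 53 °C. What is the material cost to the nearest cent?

$4.49

Volume inside the shell: 119 − 36.1 → 82.9 cm³.
Deposited infill = 0.45 × 82.9 = 37.305 cm³.
Total printed volume = 36.1 + 37.305, so 73.405 cm³.
Mass: 73.405 × 1.27 → 93.22435 g.
Cost = 93.22435 g / 1000 × $48.2/kg = $4.49.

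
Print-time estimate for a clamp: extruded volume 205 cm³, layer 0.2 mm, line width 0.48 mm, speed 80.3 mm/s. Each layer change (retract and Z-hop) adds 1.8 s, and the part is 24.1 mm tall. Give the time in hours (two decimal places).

7.45 hours

Bead cross-section = 0.2 × 0.48, so 0.096 mm².
Path length: 205000 mm³ / 0.096 mm² → 2135416.7 mm.
Print-move time = 2135416.7 / 80.3, so 26593 s.
Number of layers: 24.1 / 0.2 → 121 (rounded up).
Non-print overhead: 121 × 1.8 → 217.8 s.
Altogether 26593 + 217.8 = 26810.8 s, i.e. 7.45 hours.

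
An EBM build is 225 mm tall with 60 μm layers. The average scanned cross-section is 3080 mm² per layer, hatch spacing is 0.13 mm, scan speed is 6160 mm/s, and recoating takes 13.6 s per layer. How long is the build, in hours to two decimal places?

18.17 hours

Layers = ⌈225/0.06⌉ = 3750.
Per-layer scan distance = 3080 / 0.13, so 23692.3 mm.
Scan time per layer: 23692.3 / 6160 → 3.8462 s.
Layer cycle = 3.8462 + 13.6, so 17.4462 s.
3750 layers × 17.4462 s/layer = 65423.25 s, i.e. 18.17 hours.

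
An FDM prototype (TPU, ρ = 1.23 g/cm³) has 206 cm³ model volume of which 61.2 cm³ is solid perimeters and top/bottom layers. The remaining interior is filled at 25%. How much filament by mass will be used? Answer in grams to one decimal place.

Infill region = 206 − 61.2 = 144.8 cm³.
Infill deposited = 0.25 × 144.8 = 36.2 cm³.
Deposited volume = 61.2 + 36.2, so 97.4 cm³.
Mass = 97.4 × 1.23 = 119.802 g.

119.8 g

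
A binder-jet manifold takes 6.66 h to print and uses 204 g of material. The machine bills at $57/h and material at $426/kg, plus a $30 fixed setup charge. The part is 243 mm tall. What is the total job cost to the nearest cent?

Machine cost = 57 × 6.66, so $379.62.
Material cost = 426 × 204/1000 = $86.904.
Total = 379.62 + 86.904 + 30 = 496.524 ≈ $496.52.

$496.52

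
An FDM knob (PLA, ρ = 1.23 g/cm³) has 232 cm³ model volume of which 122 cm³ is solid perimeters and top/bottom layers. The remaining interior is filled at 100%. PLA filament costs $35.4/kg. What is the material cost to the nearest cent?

$10.10

Interior volume: 232 − 122 → 110 cm³.
Infill volume = 1.00 × 110, so 110 cm³.
Total extruded = 122 + 110, so 232 cm³.
Mass = 232 × 1.23, so 285.36 g.
At $35.4/kg: 285.36/1000 × 35.4 = $10.10.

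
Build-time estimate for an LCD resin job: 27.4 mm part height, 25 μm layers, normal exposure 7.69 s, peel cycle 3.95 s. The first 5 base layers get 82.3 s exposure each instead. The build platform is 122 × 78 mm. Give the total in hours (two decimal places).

3.65 hours

Layer count = ceil(27.4 / 0.025) = 1096.
Base layers = 5 × (82.3 + 3.95), so 431.25 s.
Regular layers: 1091 × (7.69 + 3.95) → 12699.24 s.
Total = 431.25 + 12699.24 = 13130.49 s = 3.65 hours.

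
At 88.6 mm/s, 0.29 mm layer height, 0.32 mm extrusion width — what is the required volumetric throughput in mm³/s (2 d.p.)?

8.22

Bead cross-section: 0.29 × 0.32 → 0.0928 mm².
Q = v·A = 88.6 × 0.0928 = 8.22 mm³/s.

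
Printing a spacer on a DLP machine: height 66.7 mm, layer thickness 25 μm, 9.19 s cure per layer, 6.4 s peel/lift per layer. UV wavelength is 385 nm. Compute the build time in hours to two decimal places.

Layer count = ceil(66.7 / 0.025) = 2668.
Per-layer time = 9.19 + 6.4 = 15.59 s.
Build time: 2668 × 15.59 s = 41594.12 s, i.e. 11.55 hours.

11.55 hours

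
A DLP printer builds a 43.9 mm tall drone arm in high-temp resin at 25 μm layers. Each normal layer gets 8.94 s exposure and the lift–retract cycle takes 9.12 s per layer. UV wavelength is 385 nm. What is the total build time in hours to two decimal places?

Number of layers: 43.9 / 0.025 → 1756 (rounded up).
Cycle time = 8.94 + 9.12 = 18.06 s.
Total = 1756 × 18.06 = 31713.36 s = 8.81 hours.

8.81 hours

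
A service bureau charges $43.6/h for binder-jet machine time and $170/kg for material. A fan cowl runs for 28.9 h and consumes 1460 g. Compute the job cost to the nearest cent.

Machine cost = 43.6 × 28.9, so $1260.04.
Feedstock cost = 170 × 1460/1000, so $248.20.
Total = 1260.04 + 248.20 = $1508.24.

$1508.24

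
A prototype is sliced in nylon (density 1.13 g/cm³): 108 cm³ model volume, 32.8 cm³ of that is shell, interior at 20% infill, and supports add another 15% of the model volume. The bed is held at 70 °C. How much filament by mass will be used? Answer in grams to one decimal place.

72.4 g

Interior volume = 108 − 32.8 = 75.2 cm³.
Deposited infill: 0.20 × 75.2 → 15.04 cm³.
Support = 0.15 × 108 = 16.2 cm³.
Deposited volume = 32.8 + 15.04 + 16.2, so 64.04 cm³.
Mass: 64.04 × 1.13 → 72.3652 g.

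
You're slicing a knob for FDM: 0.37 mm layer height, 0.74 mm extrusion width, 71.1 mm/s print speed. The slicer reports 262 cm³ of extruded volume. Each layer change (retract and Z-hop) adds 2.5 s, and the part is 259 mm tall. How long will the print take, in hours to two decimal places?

4.22 hours

Extrusion cross-section = 0.37 × 0.74, so 0.2738 mm².
Toolpath length = 262 cm³ / 0.2738 mm² = 262000 / 0.2738 = 956902.8 mm.
Extrusion time = 956902.8 / 71.1 = 13458.5 s.
Number of layers: 259 / 0.37 → 700 (rounded up).
Non-print overhead: 700 × 2.5 → 1750 s.
Total = 13458.5 + 1750 = 15208.5 s = 4.22 hours.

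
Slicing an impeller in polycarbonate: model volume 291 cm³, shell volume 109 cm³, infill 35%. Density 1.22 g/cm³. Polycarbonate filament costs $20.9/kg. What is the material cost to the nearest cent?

$4.40

Interior volume = 291 − 109, so 182 cm³.
Infill volume = 0.35 × 182, so 63.7 cm³.
Deposited volume: 109 + 63.7 → 172.7 cm³.
Mass: 172.7 × 1.22 → 210.694 g.
At $20.9/kg: 210.694/1000 × 20.9 = $4.40.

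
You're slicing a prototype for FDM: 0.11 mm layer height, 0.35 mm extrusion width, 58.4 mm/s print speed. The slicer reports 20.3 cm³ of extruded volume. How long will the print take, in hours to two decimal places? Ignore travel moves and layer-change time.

Bead cross-section = 0.11 × 0.35 = 0.0385 mm².
Path length: 20300 mm³ / 0.0385 mm² → 527272.7 mm.
Time extruding = 527272.7 / 58.4 = 9028.6 s.
Converting: 9028.6 s = 2.51 hours.

2.51 hours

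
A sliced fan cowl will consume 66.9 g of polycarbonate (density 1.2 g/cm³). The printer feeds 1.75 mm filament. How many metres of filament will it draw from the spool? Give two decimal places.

Volume = 66.9 g / 1.2 g·cm⁻³ = 55.75 cm³ = 55750 mm³.
Cross-section of 1.75 mm filament: π·(1.75/2)² = 2.4053 mm².
L = V/A = 55750/2.4053 = 23177.98 mm → 23.18 m.

23.18 m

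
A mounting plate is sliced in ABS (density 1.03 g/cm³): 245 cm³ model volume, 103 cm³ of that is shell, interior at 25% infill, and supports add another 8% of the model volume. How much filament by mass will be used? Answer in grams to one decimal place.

Infill region = 245 − 103 = 142 cm³.
Deposited infill = 0.25 × 142, so 35.5 cm³.
Support = 0.08 × 245, so 19.6 cm³.
Deposited volume: 103 + 35.5 + 19.6 → 158.1 cm³.
Mass = 158.1 × 1.03 = 162.843 g.

162.8 g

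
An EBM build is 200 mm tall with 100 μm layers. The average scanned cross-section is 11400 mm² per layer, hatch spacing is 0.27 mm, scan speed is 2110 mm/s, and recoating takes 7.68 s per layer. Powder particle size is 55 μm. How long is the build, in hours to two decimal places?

15.38 hours

Layers = ⌈200/0.1⌉ = 2000.
Per-layer scan distance = 11400 / 0.27 = 42222.2 mm.
Per-layer scan time: 42222.2 / 2110 → 20.0105 s.
Layer cycle: 20.0105 + 7.68 → 27.6905 s.
Build time = 2000 × 27.6905 = 55381 s = 15.38 hours.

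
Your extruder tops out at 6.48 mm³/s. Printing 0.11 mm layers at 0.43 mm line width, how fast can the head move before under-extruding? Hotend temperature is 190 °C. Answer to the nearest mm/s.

Extrusion cross-section = 0.11 × 0.43, so 0.0473 mm².
v_max = Q/A = 6.48/0.0473 = 137.00 mm/s → 137 mm/s.

137 mm/s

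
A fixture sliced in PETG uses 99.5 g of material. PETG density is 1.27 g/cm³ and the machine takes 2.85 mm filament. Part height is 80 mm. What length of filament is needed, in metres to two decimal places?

Volume = 99.5 g / 1.27 g·cm⁻³ = 78.3465 cm³ = 78346.5 mm³.
A = π r² = π × 1.425² = 6.3794 mm².
Length = 78346.5 / 6.3794 = 12281.17 mm = 12.28 m.

12.28 m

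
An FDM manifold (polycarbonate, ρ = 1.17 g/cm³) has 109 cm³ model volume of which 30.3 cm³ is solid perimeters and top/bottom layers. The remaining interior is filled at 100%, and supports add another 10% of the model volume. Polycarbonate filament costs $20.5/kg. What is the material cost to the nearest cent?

Infill region: 109 − 30.3 → 78.7 cm³.
Infill deposited = 1.00 × 78.7 = 78.7 cm³.
Support = 0.10 × 109 = 10.9 cm³.
Deposited volume = 30.3 + 78.7 + 10.9, so 119.9 cm³.
Mass: 119.9 × 1.17 → 140.283 g.
Cost = 140.283 g / 1000 × $20.5/kg = $2.88.

$2.88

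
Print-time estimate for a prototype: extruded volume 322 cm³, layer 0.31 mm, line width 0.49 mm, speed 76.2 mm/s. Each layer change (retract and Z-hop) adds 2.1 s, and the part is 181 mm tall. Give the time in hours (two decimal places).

8.07 hours

Bead cross-section = 0.31 × 0.49 = 0.1519 mm².
Total extruded path = 322000/0.1519 = 2119815.7 mm.
Time extruding: 2119815.7 / 76.2 → 27819.1 s.
Number of layers: 181 / 0.31 → 584 (rounded up).
Non-print overhead = 584 × 2.1 = 1226.4 s.
Total = 27819.1 + 1226.4 = 29045.5 s = 8.07 hours.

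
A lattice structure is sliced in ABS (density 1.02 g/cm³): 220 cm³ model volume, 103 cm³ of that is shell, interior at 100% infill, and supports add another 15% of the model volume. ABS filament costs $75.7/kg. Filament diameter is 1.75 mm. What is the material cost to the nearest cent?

$19.54

Infill region = 220 − 103 = 117 cm³.
Infill volume: 1.00 × 117 → 117 cm³.
Support: 0.15 × 220 → 33 cm³.
Total extruded = 103 + 117 + 33 = 253 cm³.
Mass = 253 × 1.02 = 258.06 g.
At $75.7/kg: 258.06/1000 × 75.7 = $19.54.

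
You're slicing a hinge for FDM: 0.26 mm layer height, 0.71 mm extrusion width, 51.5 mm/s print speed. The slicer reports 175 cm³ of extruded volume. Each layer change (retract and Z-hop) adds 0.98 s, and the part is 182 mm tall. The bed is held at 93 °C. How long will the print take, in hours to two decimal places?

Bead cross-section = 0.26 × 0.71 = 0.1846 mm².
Toolpath length = 175 cm³ / 0.1846 mm² = 175000 / 0.1846 = 947995.7 mm.
Print-move time: 947995.7 / 51.5 → 18407.7 s.
Number of layers: 182 / 0.26 → 700 (rounded up).
Layer-change overhead = 700 × 0.98, so 686 s.
Altogether 18407.7 + 686 = 19093.7 s, i.e. 5.30 hours.

5.30 hours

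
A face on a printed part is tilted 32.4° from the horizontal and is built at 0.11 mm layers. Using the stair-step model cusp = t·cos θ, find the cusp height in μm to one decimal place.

92.9 μm

cos(32.4°) = 0.8443, so cusp = 0.11 × 0.8443 = 0.092873 mm → 92.9 μm.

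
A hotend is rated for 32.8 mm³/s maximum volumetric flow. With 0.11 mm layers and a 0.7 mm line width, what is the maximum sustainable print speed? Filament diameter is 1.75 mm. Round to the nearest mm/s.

426 mm/s

Extrusion cross-section = 0.11 × 0.7 = 0.077 mm².
v_max = Q/A = 32.8/0.077 = 425.97 mm/s → 426 mm/s.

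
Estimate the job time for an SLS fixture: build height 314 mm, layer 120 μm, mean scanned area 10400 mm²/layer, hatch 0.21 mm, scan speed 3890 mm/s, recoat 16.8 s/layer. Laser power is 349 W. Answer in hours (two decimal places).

21.47 hours

Number of layers: 314 / 0.12 → 2617 (rounded up).
Per-layer scan distance: 10400 / 0.21 → 49523.8 mm.
Scan time per layer: 49523.8 / 3890 → 12.7311 s.
Layer cycle = 12.7311 + 16.8, so 29.5311 s.
Build time = 2617 × 29.5311 = 77282.8887 s = 21.47 hours.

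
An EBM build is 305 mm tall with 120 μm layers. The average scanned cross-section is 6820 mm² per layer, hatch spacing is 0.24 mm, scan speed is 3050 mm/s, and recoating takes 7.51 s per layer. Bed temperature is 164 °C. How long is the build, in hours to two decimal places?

11.88 hours

Layers = ⌈305/0.12⌉ = 2542.
Per-layer scan distance = 6820 / 0.24 = 28416.7 mm.
Beam time per layer = 28416.7 / 3050 = 9.317 s.
Layer cycle: 9.317 + 7.51 → 16.827 s.
2542 layers × 16.827 s/layer = 42774.234 s, i.e. 11.88 hours.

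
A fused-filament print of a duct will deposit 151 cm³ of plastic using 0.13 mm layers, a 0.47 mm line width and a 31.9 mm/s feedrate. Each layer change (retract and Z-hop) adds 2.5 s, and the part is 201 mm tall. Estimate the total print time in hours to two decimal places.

22.59 hours

Extrusion cross-section = 0.13 × 0.47, so 0.0611 mm².
Toolpath length = 151 cm³ / 0.0611 mm² = 151000 / 0.0611 = 2471358.4 mm.
Print-move time: 2471358.4 / 31.9 → 77472.1 s.
Number of layers: 201 / 0.13 → 1547 (rounded up).
Z-hop total = 1547 × 2.5 = 3867.5 s.
Altogether 77472.1 + 3867.5 = 81339.6 s, i.e. 22.59 hours.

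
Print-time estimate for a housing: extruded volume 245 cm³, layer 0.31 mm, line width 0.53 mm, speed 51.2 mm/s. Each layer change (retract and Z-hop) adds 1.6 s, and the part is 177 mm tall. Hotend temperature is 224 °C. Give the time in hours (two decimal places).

Bead cross-section = 0.31 × 0.53 = 0.1643 mm².
Path length: 245000 mm³ / 0.1643 mm² → 1491174.7 mm.
Time extruding = 1491174.7 / 51.2 = 29124.5 s.
Layers = ⌈177/0.31⌉ = 571.
Z-hop total = 571 × 1.6, so 913.6 s.
Altogether 29124.5 + 913.6 = 30038.1 s, i.e. 8.34 hours.

8.34 hours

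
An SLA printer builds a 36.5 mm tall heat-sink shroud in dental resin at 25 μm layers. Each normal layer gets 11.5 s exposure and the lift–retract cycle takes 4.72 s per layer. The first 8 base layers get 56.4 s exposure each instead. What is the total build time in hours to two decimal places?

Layer count = ceil(36.5 / 0.025) = 1460.
Burn-in layers = 8 × (56.4 + 4.72) = 488.96 s.
Normal layers: 1452 × (11.5 + 4.72) → 23551.44 s.
Total = 488.96 + 23551.44 = 24040.4 s = 6.68 hours.

6.68 hours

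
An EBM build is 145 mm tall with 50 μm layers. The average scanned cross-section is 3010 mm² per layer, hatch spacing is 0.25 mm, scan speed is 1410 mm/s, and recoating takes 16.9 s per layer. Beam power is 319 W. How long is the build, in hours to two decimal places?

Layers = ⌈145/0.05⌉ = 2900.
Per-layer scan distance = 3010 / 0.25 = 12040 mm.
Scan time per layer: 12040 / 1410 → 8.539 s.
Time per layer = 8.539 + 16.9 = 25.439 s.
Total: 2900 × 25.439 s = 73773.1 s → 20.49 hours.

20.49 hours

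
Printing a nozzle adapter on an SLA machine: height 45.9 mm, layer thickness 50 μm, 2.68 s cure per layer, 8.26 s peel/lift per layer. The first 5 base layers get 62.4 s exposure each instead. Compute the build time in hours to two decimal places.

2.87 hours

Layers = ⌈45.9/0.05⌉ = 918.
Burn-in layers = 5 × (62.4 + 8.26), so 353.3 s.
Regular layers: 913 × (2.68 + 8.26) → 9988.22 s.
Total = 353.3 + 9988.22 = 10341.52 s = 2.87 hours.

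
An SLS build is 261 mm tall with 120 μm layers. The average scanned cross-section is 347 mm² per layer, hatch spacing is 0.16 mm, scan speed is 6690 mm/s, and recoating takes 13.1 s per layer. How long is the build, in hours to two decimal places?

8.11 hours

Layer count = ceil(261 / 0.12) = 2175.
Per-layer scan distance = 347 / 0.16 = 2168.8 mm.
Per-layer scan time = 2168.8 / 6690 = 0.3242 s.
Layer cycle = 0.3242 + 13.1 = 13.4242 s.
Total: 2175 × 13.4242 s = 29197.635 s → 8.11 hours.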